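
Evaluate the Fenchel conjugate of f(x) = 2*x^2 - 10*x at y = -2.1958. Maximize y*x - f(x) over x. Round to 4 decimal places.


f*(y) = sup_x {y*x - a*x^2 - b*x} = sup_x {(y-b)*x - a*x^2}
FOC: (y - b) - 2a*x = 0 => x* = (y - b)/(2a)
x* = (-2.1958 + 10)/(2*2) = 1.9511
f*(-2.1958) = (y-b)^2/(4a) = (-2.1958 + 10)^2/(4*2)
= 60.9055/8 = 7.6132


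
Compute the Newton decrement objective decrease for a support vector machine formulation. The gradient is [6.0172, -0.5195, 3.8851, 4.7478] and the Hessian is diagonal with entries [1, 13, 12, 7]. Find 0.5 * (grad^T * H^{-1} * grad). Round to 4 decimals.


Step 1: H is diagonal, so H^(-1) * g = [6.0172, -0.04, 0.3238, 0.6783].
Step 2: g^T H^(-1) g = sum_i g_i^2 / H_ii
  = (6.0172)^2/1 + (-0.5195)^2/13 + (3.8851)^2/12 + (4.7478)^2/7
  = 36.2067 + 0.0208 + 1.2578 + 3.2202 = 40.7055
Step 3: Objective decrease = 0.5 * g^T H^(-1) g = 20.3528


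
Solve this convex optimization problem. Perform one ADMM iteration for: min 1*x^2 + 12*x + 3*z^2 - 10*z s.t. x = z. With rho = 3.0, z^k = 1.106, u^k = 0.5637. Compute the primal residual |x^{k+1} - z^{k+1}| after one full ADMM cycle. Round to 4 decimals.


ADMM iteration with rho = 3.0, z^k = 1.106, u^k = 0.5637
Step 1: x-update.
Minimize 1*x^2 + 12*x + (3.0/2)*(x - 1.106 + 0.5637)^2
FOC: (2*1 + 3.0)*x = -12 + 3.0*(1.106 - 0.5637)
x^{k+1} = -2.0746
Step 2: z-update.
Minimize 3*z^2 - 10*z + (3.0/2)*(-2.0746 - z + 0.5637)^2
FOC: (2*3 + 3.0)*z = 10 + 3.0*(-2.0746 + 0.5637)
z^{k+1} = 0.6075
Step 3: u-update.
u^{k+1} = 0.5637 - 2.0746 - 0.6075 = -2.1184
Step 4: Primal residual = |-2.0746 - 0.6075| = 2.6821


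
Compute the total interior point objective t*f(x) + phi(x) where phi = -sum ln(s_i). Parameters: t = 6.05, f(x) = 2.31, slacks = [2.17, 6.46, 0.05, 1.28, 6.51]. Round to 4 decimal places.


Step 1: Compute log-barrier.
ln values: [0.7747, 1.8656, -2.9957, 0.2469, 1.8733]
phi = -(0.7747 + 1.8656 - 2.9957 + 0.2469 + 1.8733) = -1.7648
Step 2: Compute augmented objective.
t*f(x) = 6.05*2.31 = 13.9755
Total = 13.9755 - 1.7648 = 12.2107


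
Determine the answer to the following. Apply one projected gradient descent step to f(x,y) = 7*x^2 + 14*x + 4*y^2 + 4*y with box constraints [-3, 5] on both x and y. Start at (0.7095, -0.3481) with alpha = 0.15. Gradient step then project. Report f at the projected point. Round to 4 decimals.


Step 1: Compute gradient at (0.7095, -0.3481).
grad_x = 2*7*0.7095 + 14 = 23.933
grad_y = 2*4*-0.3481 + 4 = 1.2152
Step 2: Gradient step.
x_raw = 0.7095 - 0.15*23.933 = -2.8805
y_raw = -0.3481 - 0.15*1.2152 = -0.5304
Step 3: Project onto [-3, 5].
x_proj = clip(-2.8805) = -2.8805
y_proj = clip(-0.5304) = -0.5304
Step 4: Evaluate f.
f(-2.8805, -0.5304) = 16.7563


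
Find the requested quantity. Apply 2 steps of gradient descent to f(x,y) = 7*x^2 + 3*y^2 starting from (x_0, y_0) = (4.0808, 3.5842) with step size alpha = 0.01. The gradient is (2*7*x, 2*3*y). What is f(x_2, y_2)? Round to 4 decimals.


Gradient descent on f(x,y) = 7*x^2 + 3*y^2.
Starting point: (4.0808, 3.5842), alpha = 0.01
Step 1: grad_x = 2*7*4.0808 = 57.1312, grad_y = 2*3*3.5842 = 21.5052
  x_1 = 4.0808 - 0.01*57.1312 = 3.5095
  y_1 = 3.5842 - 0.01*21.5052 = 3.3691
Step 2: grad_x = 2*7*3.5095 = 49.1328, grad_y = 2*3*3.3691 = 20.2149
  x_2 = 3.5095 - 0.01*49.1328 = 3.0182
  y_2 = 3.3691 - 0.01*20.2149 = 3.167
f(3.0182, 3.167) = 7*3.0182^2 + 3*3.167^2 = 93.8547


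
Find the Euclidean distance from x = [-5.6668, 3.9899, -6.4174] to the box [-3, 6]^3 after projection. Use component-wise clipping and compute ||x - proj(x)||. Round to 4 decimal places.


Project each component onto [-3, 6].
clip(-5.6668) = -3.0, clip(3.9899) = 3.9899, clip(-6.4174) = -3.0
Projection = [-3.0, 3.9899, -3.0]
Squared diffs: [7.1118, 0.0, 11.6786]
Distance = sqrt(18.7904) = 4.3348


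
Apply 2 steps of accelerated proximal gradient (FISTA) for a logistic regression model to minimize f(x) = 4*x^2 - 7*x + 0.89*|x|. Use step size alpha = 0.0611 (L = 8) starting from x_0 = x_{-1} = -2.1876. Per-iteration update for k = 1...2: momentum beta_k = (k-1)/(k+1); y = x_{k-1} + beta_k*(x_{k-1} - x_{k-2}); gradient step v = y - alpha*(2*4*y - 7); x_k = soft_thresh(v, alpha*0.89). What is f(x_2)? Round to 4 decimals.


FISTA on f(x) = 4*x^2 - 7*x + 0.89*|x|
L = 8, alpha = 0.0611
Iteration 1: beta = 0.0, y = -2.1876 + 0.0*(-2.1876 + 2.1876) = -2.1876
  grad(y) = -24.5008, v = y - alpha*grad = -0.6906
  prox(v) = soft_thresh(-0.6906, 0.0544) = -0.6362
Iteration 2: beta = 0.3333, y = -0.6362 + 0.3333*(-0.6362 + 2.1876) = -0.1191
  grad(y) = -7.9528, v = y - alpha*grad = 0.3668
  prox(v) = soft_thresh(0.3668, 0.0544) = 0.3124
f(x_2) = 4*0.3124^2 - 7*0.3124 + 0.89*|0.3124| = -1.5185


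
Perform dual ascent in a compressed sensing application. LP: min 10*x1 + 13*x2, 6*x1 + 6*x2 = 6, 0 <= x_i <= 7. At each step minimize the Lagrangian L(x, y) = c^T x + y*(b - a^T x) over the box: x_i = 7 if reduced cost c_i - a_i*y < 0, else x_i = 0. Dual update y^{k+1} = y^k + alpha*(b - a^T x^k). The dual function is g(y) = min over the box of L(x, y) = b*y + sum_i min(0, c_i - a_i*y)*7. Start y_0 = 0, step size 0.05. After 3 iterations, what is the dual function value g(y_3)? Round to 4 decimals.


Dual ascent for LP: min 10*x1 + 13*x2, 6*x1 + 6*x2 = 6, 0 <= x_i <= 7
Step 1: y^k = 0.0, reduced costs: (10.0, 13.0)
  x^k = (0.0, 0.0), subgradient = b - a^T x = 6.0
  y^{k+1} = 0.0 + 0.05*6.0 = 0.3
Step 2: y^k = 0.3, reduced costs: (8.2, 11.2)
  x^k = (0.0, 0.0), subgradient = b - a^T x = 6.0
  y^{k+1} = 0.3 + 0.05*6.0 = 0.6
Step 3: y^k = 0.6, reduced costs: (6.4, 9.4)
  x^k = (0.0, 0.0), subgradient = b - a^T x = 6.0
  y^{k+1} = 0.6 + 0.05*6.0 = 0.9
Dual objective at y_3 = 0.9: reduced costs (4.6, 7.6), box minimizer x = (0.0, 0.0)
g(y_3) = b*y + (c1 - a1*y)*x1 + (c2 - a2*y)*x2 = 6*0.9 + 4.6*0.0 + 7.6*0.0 = 5.4 + 0.0 + 0.0 = 5.4


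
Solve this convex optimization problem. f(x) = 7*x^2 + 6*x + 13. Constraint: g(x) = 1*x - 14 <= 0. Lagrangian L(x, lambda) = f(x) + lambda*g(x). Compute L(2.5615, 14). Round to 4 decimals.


Step 1: Evaluate f(x).
f(2.5615) = 7*2.5615^2 + 6*2.5615 + 13 = 74.298
Step 2: Evaluate g(x).
g(2.5615) = 1*2.5615 - 14 = -11.4385
Step 3: Compute Lagrangian.
L = 74.298 + 14*-11.4385 = -85.841


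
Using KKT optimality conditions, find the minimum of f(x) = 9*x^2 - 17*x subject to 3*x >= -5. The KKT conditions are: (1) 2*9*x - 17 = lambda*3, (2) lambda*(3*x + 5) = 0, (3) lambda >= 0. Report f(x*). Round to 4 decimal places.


Step 1: Try lambda = 0 (constraint inactive).
Stationarity: 2*9*x - 17 = 0
x* = 17/(2*9) = 17/18 = 0.9444 (rounded; the exact value 17/18 is used below)
Check constraint: 3*0.9444 = 2.8332 >= -5 -- satisfied.
Step 2: Compute optimal value.
f(x*) = 9*(17/18)^2 - 17*(17/18) = -8.0278


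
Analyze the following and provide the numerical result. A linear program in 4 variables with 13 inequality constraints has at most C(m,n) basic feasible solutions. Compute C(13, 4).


Each vertex corresponds to some choice of n active constraints out of m, so the number of vertices is at most C(m, n) = m! / (n!(m-n)!).
m = 13, n = 4
Numerator: 13 * 12 * 11 * 10
Denominator: 4! = 24
C(13, 4) = 715


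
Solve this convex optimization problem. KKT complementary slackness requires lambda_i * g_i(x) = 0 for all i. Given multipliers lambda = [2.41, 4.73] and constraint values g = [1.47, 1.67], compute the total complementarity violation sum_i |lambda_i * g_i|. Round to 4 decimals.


KKT complementary slackness check:
lambda_1 * g_1 = 2.41 * 1.47 = 3.5427
lambda_2 * g_2 = 4.73 * 1.67 = 7.8991
Total violation = 3.5427 + 7.8991 = 11.4418


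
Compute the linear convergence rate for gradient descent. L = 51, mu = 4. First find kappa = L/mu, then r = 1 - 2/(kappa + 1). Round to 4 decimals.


Step 1: Compute the condition number.
kappa = L/mu = 51/4 = 12.75
Step 2: Compute the convergence rate.
r = 1 - 2/(kappa + 1) = 1 - 2*mu/(L + mu) = (L - mu)/(L + mu) = 47/55 = 0.8545


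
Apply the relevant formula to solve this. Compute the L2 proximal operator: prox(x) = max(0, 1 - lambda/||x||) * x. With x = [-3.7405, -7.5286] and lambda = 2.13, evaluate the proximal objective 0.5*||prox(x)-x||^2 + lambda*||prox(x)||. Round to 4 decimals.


Step 1: Compute ||x||.
||x|| = 8.4066
Step 2: Compute scaling factor.
scale = max(0, 1 - 2.13/8.4066) = 0.7466
Step 3: prox(x) = [-2.7928, -5.6211]
||prox(x)|| = 6.2766
Step 4: Proximal objective.
0.5*||prox-x||^2 = 2.2685
lambda*||prox|| = 13.3692
Total = 15.6376


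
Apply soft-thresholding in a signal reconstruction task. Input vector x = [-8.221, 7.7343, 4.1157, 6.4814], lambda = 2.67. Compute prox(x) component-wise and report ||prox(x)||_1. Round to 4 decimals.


Soft-thresholding with lambda = 2.67:
prox(-8.221) = sign(-8.221)*max(|-8.221| - 2.67, 0) = -5.551
prox(7.7343) = sign(7.7343)*max(|7.7343| - 2.67, 0) = 5.0643
prox(4.1157) = sign(4.1157)*max(|4.1157| - 2.67, 0) = 1.4457
prox(6.4814) = sign(6.4814)*max(|6.4814| - 2.67, 0) = 3.8114
prox(x) = [-5.551, 5.0643, 1.4457, 3.8114]
||prox(x)||_1 = 5.551 + 5.0643 + 1.4457 + 3.8114 = 15.8724


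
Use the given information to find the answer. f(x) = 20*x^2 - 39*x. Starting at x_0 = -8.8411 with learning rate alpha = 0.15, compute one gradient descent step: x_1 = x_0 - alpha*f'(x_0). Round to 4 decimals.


We compute the gradient at x_0 and apply the update.
f'(x) = 40*x - 39
f'(-8.8411) = 40*-8.8411 - 39 = -392.644
x_1 = -8.8411 - 0.15*-392.644 = 50.0555


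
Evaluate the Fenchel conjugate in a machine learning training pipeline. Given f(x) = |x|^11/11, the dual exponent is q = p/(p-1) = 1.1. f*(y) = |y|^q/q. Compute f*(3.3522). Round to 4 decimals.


The conjugate exponent q satisfies 1/p + 1/q = 1.
p = 11, so q = 11/(11 - 1) = 1.1
|y|^q = 3.3522^1.1 = 3.7832
f*(3.3522) = 3.7832 / 1.1 = 3.4393


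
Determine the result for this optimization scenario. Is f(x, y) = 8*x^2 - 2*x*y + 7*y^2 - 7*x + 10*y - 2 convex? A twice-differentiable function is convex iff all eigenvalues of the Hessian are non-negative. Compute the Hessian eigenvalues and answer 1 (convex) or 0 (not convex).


The Hessian of f(x,y) = 8*x^2 - 2*x*y + 7*y^2 - 7*x + 10*y - 2 is:
H = [[16, -2], [-2, 14]]
Trace = 16 + 14 = 30
Determinant = 16*14 - (-2)^2 = 220
Discriminant = (30)^2 - 4*220 = 20.0
Eigenvalues: lambda_1 = 12.7639, lambda_2 = 17.2361
The function is convex.

1


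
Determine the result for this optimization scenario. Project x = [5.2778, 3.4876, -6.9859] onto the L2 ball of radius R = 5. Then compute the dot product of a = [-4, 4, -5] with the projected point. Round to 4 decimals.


Step 1: Compute ||x|| (intermediates to 6 decimals).
||x|| = sqrt(5.2778^2 + 3.4876^2 + (-6.9859)^2) = 9.424507
Step 2: Project.
Since ||x|| > R, scale = R/||x|| = 5/9.424507 = 0.530532, proj(x) = scale * x
proj(x) = [2.800042, 1.850283, -3.706243]
Step 3: Dot product.
a^T * proj(x) = -4*2.800042 + 4*1.850283 - 5*(-3.706243) = 14.7322


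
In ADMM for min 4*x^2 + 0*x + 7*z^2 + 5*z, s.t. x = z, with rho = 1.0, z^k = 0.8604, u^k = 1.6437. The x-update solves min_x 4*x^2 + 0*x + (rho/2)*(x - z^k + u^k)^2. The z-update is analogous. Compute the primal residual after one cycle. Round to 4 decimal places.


ADMM iteration with rho = 1.0, z^k = 0.8604, u^k = 1.6437
Step 1: x-update.
Minimize 4*x^2 + 0*x + (1.0/2)*(x - 0.8604 + 1.6437)^2
FOC: (2*4 + 1.0)*x = 0 + 1.0*(0.8604 - 1.6437)
x^{k+1} = -0.087
Step 2: z-update.
Minimize 7*z^2 + 5*z + (1.0/2)*(-0.087 - z + 1.6437)^2
FOC: (2*7 + 1.0)*z = -5 + 1.0*(-0.087 + 1.6437)
z^{k+1} = -0.2296
Step 3: u-update.
u^{k+1} = 1.6437 - 0.087 + 0.2296 = 1.7862
Step 4: Primal residual = |-0.087 + 0.2296| = 0.1425


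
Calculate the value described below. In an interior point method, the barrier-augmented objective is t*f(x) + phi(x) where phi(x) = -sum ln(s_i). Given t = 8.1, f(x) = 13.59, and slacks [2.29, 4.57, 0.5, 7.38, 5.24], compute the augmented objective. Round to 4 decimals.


Step 1: Compute log-barrier.
ln values: [0.8286, 1.5195, -0.6931, 1.9988, 1.6563]
phi = -(0.8286 + 1.5195 - 0.6931 + 1.9988 + 1.6563) = -5.31
Step 2: Compute augmented objective.
t*f(x) = 8.1*13.59 = 110.079
Total = 110.079 - 5.31 = 104.769


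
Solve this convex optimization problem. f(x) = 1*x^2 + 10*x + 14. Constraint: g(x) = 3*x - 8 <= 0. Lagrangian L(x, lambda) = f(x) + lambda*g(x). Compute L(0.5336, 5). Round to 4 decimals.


Step 1: Evaluate f(x).
f(0.5336) = 1*0.5336^2 + 10*0.5336 + 14 = 19.6207
Step 2: Evaluate g(x).
g(0.5336) = 3*0.5336 - 8 = -6.3992
Step 3: Compute Lagrangian.
L = 19.6207 + 5*-6.3992 = -12.3753


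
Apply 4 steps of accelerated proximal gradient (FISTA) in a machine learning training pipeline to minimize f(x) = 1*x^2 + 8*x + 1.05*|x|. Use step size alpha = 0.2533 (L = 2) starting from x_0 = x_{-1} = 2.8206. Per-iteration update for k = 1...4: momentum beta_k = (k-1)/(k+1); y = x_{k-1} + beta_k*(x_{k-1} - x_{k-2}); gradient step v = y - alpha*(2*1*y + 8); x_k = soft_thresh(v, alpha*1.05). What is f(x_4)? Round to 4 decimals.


FISTA on f(x) = 1*x^2 + 8*x + 1.05*|x|
L = 2, alpha = 0.2533
Iteration 1: beta = 0.0, y = 2.8206 + 0.0*(2.8206 - 2.8206) = 2.8206
  grad(y) = 13.6412, v = y - alpha*grad = -0.6347
  prox(v) = soft_thresh(-0.6347, 0.266) = -0.3688
Iteration 2: beta = 0.3333, y = -0.3688 + 0.3333*(-0.3688 - 2.8206) = -1.4319
  grad(y) = 5.1363, v = y - alpha*grad = -2.7329
  prox(v) = soft_thresh(-2.7329, 0.266) = -2.4669
Iteration 3: beta = 0.5, y = -2.4669 + 0.5*(-2.4669 + 0.3688) = -3.516
  grad(y) = 0.968, v = y - alpha*grad = -3.7612
  prox(v) = soft_thresh(-3.7612, 0.266) = -3.4952
Iteration 4: beta = 0.6, y = -3.4952 + 0.6*(-3.4952 + 2.4669) = -4.1122
  grad(y) = -0.2244, v = y - alpha*grad = -4.0554
  prox(v) = soft_thresh(-4.0554, 0.266) = -3.7894
f(x_4) = 1*(-3.7894)^2 + 8*(-3.7894) + 1.05*|-3.7894| = -11.9768


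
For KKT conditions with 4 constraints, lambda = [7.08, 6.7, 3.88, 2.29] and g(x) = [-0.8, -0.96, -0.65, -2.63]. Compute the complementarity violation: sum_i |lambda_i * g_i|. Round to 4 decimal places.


KKT complementary slackness check:
lambda_1 * g_1 = 7.08 * -0.8 = -5.664
lambda_2 * g_2 = 6.7 * -0.96 = -6.432
lambda_3 * g_3 = 3.88 * -0.65 = -2.522
lambda_4 * g_4 = 2.29 * -2.63 = -6.0227
Total violation = 5.664 + 6.432 + 2.522 + 6.0227 = 20.6407


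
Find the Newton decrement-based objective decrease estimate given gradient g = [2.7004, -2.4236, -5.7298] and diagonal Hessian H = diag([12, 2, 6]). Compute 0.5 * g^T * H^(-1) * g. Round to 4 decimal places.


Step 1: H is diagonal, so H^(-1) * g = [0.225, -1.2118, -0.955].
Step 2: g^T H^(-1) g = sum_i g_i^2 / H_ii
  = (2.7004)^2/12 + (-2.4236)^2/2 + (-5.7298)^2/6
  = 0.6077 + 2.9369 + 5.4718 = 9.0164
Step 3: Objective decrease = 0.5 * g^T H^(-1) g = 4.5082


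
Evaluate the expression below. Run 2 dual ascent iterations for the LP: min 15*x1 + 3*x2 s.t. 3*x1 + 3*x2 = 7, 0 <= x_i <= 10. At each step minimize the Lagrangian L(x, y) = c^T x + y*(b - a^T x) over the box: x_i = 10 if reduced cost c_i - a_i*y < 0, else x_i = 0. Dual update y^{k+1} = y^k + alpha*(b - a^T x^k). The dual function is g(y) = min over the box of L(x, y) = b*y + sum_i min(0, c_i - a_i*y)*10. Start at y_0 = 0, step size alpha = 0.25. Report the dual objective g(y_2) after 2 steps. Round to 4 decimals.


Dual ascent for LP: min 15*x1 + 3*x2, 3*x1 + 3*x2 = 7, 0 <= x_i <= 10
Step 1: y^k = 0.0, reduced costs: (15.0, 3.0)
  x^k = (0.0, 0.0), subgradient = b - a^T x = 7.0
  y^{k+1} = 0.0 + 0.25*7.0 = 1.75
Step 2: y^k = 1.75, reduced costs: (9.75, -2.25)
  x^k = (0.0, 10.0), subgradient = b - a^T x = -23.0
  y^{k+1} = 1.75 + 0.25*-23.0 = -4.0
Dual objective at y_2 = -4.0: reduced costs (27.0, 15.0), box minimizer x = (0.0, 0.0)
g(y_2) = b*y + (c1 - a1*y)*x1 + (c2 - a2*y)*x2 = 7*(-4.0) + 27.0*0.0 + 15.0*0.0 = -28.0 + 0.0 + 0.0 = -28.0


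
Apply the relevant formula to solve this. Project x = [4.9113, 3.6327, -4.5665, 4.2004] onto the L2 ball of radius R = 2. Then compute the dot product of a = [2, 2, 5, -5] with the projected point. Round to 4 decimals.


Step 1: Compute ||x|| (intermediates to 6 decimals).
||x|| = sqrt(4.9113^2 + 3.6327^2 + (-4.5665)^2 + 4.2004^2) = 8.707104
Step 2: Project.
Since ||x|| > R, scale = R/||x|| = 2/8.707104 = 0.229697, proj(x) = scale * x
proj(x) = [1.128111, 0.83442, -1.048911, 0.964819]
Step 3: Dot product.
a^T * proj(x) = 2*1.128111 + 2*0.83442 + 5*(-1.048911) - 5*0.964819 = -6.1436


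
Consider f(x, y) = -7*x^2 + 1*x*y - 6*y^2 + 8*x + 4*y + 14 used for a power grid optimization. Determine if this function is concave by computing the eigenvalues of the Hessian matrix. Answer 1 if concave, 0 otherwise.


The Hessian of f(x,y) = -7*x^2 + 1*x*y - 6*y^2 + 8*x + 4*y + 14 is:
H = [[-14, 1], [1, -12]]
Trace = -14 - 12 = -26
Determinant = -14*-12 - (1)^2 = 167
Discriminant = (-26)^2 - 4*167 = 8.0
Eigenvalues: lambda_1 = -14.4142, lambda_2 = -11.5858
The function is concave.

1


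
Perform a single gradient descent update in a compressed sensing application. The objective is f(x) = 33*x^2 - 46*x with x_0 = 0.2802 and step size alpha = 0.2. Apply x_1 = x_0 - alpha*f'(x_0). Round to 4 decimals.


We compute the gradient at x_0 and apply the update.
f'(x) = 66*x - 46
f'(0.2802) = 66*0.2802 - 46 = -27.5068
x_1 = 0.2802 - 0.2*-27.5068 = 5.7816


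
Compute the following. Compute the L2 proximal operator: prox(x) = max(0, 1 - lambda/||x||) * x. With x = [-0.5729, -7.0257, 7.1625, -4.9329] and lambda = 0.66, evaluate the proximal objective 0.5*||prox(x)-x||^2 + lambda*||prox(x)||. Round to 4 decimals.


Step 1: Compute ||x||.
||x|| = 11.1948
Step 2: Compute scaling factor.
scale = max(0, 1 - 0.66/11.1948) = 0.941
Step 3: prox(x) = [-0.5391, -6.6115, 6.7402, -4.6421]
||prox(x)|| = 10.5348
Step 4: Proximal objective.
0.5*||prox-x||^2 = 0.2178
lambda*||prox|| = 6.953
Total = 7.1708


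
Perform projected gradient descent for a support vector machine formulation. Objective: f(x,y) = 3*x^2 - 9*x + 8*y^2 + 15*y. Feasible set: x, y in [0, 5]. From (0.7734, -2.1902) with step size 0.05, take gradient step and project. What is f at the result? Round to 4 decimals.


Step 1: Compute gradient at (0.7734, -2.1902).
grad_x = 2*3*0.7734 - 9 = -4.3596
grad_y = 2*8*-2.1902 + 15 = -20.0432
Step 2: Gradient step.
x_raw = 0.7734 - 0.05*-4.3596 = 0.9914
y_raw = -2.1902 - 0.05*-20.0432 = -1.188
Step 3: Project onto [0, 5].
x_proj = clip(0.9914) = 0.9914
y_proj = clip(-1.188) = 0.0
Step 4: Evaluate f.
f(0.9914, 0.0) = -5.9739


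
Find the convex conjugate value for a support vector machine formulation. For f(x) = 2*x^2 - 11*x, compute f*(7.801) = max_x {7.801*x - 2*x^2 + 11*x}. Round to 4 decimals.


f*(y) = sup_x {y*x - a*x^2 - b*x} = sup_x {(y-b)*x - a*x^2}
FOC: (y - b) - 2a*x = 0 => x* = (y - b)/(2a)
x* = (7.801 + 11)/(2*2) = 4.7003
f*(7.801) = (y-b)^2/(4a) = (7.801 + 11)^2/(4*2)
= 353.4776/8 = 44.1847


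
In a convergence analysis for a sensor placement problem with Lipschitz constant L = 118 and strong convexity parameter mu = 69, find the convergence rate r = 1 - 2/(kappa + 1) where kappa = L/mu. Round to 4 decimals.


Step 1: Compute the condition number.
kappa = L/mu = 118/69 = 1.7101
Step 2: Compute the convergence rate.
r = 1 - 2/(kappa + 1) = 1 - 2*mu/(L + mu) = (L - mu)/(L + mu) = 49/187 = 0.262


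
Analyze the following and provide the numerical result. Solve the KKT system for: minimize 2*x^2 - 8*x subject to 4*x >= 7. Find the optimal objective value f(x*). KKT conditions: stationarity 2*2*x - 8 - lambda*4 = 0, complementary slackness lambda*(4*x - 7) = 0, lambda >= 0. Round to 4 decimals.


Step 1: Try lambda = 0 (constraint inactive).
Stationarity: 2*2*x - 8 = 0
x* = 8/(2*2) = 2.0
Check constraint: 4*2.0 = 8.0 >= 7 -- satisfied.
Step 2: Compute optimal value.
f(x*) = 2*2.0^2 - 8*2.0 = -8.0


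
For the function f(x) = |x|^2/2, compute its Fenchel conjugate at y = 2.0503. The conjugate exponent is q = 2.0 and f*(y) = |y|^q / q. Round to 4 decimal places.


The conjugate exponent q satisfies 1/p + 1/q = 1.
p = 2, so q = 2/(2 - 1) = 2.0
|y|^q = 2.0503^2.0 = 4.2037
f*(2.0503) = 4.2037 / 2.0 = 2.1019


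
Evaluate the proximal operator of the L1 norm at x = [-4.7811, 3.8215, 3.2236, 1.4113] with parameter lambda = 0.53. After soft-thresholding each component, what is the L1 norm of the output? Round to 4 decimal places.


Soft-thresholding with lambda = 0.53:
prox(-4.7811) = sign(-4.7811)*max(|-4.7811| - 0.53, 0) = -4.2511
prox(3.8215) = sign(3.8215)*max(|3.8215| - 0.53, 0) = 3.2915
prox(3.2236) = sign(3.2236)*max(|3.2236| - 0.53, 0) = 2.6936
prox(1.4113) = sign(1.4113)*max(|1.4113| - 0.53, 0) = 0.8813
prox(x) = [-4.2511, 3.2915, 2.6936, 0.8813]
||prox(x)||_1 = 4.2511 + 3.2915 + 2.6936 + 0.8813 = 11.1175


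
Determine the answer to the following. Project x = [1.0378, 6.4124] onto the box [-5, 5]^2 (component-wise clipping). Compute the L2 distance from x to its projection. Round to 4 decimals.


Project each component onto [-5, 5].
clip(1.0378) = 1.0378, clip(6.4124) = 5.0
Projection = [1.0378, 5.0]
Squared diffs: [0.0, 1.9949]
Distance = sqrt(1.9949) = 1.4124


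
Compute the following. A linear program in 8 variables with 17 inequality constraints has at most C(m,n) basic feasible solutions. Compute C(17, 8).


Each vertex corresponds to some choice of n active constraints out of m, so the number of vertices is at most C(m, n) = m! / (n!(m-n)!).
m = 17, n = 8
Numerator: 17 * 16 * 15 * 14 * 13 * 12 * 11 * 10
Denominator: 8! = 40320
C(17, 8) = 24310


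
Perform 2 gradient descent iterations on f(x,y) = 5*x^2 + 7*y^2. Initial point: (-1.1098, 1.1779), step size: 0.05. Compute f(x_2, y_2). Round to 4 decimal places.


Gradient descent on f(x,y) = 5*x^2 + 7*y^2.
Starting point: (-1.1098, 1.1779), alpha = 0.05
Step 1: grad_x = 2*5*-1.1098 = -11.098, grad_y = 2*7*1.1779 = 16.4906
  x_1 = -1.1098 - 0.05*-11.098 = -0.5549
  y_1 = 1.1779 - 0.05*16.4906 = 0.3534
Step 2: grad_x = 2*5*-0.5549 = -5.549, grad_y = 2*7*0.3534 = 4.9472
  x_2 = -0.5549 - 0.05*-5.549 = -0.2775
  y_2 = 0.3534 - 0.05*4.9472 = 0.106
f(-0.2775, 0.106) = 5*(-0.2775)^2 + 7*0.106^2 = 0.4636


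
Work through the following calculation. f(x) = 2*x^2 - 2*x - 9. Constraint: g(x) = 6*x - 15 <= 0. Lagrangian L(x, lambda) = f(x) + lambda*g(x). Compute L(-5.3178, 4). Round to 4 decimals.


Step 1: Evaluate f(x).
f(-5.3178) = 2*(-5.3178)^2 - 2*(-5.3178) - 9 = 58.1936
Step 2: Evaluate g(x).
g(-5.3178) = 6*-5.3178 - 15 = -46.9068
Step 3: Compute Lagrangian.
L = 58.1936 + 4*-46.9068 = -129.4336


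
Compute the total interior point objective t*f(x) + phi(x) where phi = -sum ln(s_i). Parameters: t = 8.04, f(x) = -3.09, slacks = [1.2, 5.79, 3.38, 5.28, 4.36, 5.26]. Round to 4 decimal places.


Step 1: Compute log-barrier.
ln values: [0.1823, 1.7561, 1.2179, 1.6639, 1.4725, 1.6601]
phi = -(0.1823 + 1.7561 + 1.2179 + 1.6639 + 1.4725 + 1.6601) = -7.9529
Step 2: Compute augmented objective.
t*f(x) = 8.04*-3.09 = -24.8436
Total = -24.8436 - 7.9529 = -32.7965


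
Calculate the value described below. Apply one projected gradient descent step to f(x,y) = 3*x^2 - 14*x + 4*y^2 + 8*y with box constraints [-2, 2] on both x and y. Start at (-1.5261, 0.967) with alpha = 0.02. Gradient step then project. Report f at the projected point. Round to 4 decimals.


Step 1: Compute gradient at (-1.5261, 0.967).
grad_x = 2*3*-1.5261 - 14 = -23.1566
grad_y = 2*4*0.967 + 8 = 15.736
Step 2: Gradient step.
x_raw = -1.5261 - 0.02*-23.1566 = -1.063
y_raw = 0.967 - 0.02*15.736 = 0.6523
Step 3: Project onto [-2, 2].
x_proj = clip(-1.063) = -1.063
y_proj = clip(0.6523) = 0.6523
Step 4: Evaluate f.
f(-1.063, 0.6523) = 25.1914


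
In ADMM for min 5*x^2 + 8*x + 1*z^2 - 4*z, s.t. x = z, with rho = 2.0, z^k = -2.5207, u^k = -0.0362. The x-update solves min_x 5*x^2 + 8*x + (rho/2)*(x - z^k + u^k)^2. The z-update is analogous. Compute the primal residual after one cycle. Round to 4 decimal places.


ADMM iteration with rho = 2.0, z^k = -2.5207, u^k = -0.0362
Step 1: x-update.
Minimize 5*x^2 + 8*x + (2.0/2)*(x + 2.5207 - 0.0362)^2
FOC: (2*5 + 2.0)*x = -8 + 2.0*(-2.5207 + 0.0362)
x^{k+1} = -1.0808
Step 2: z-update.
Minimize 1*z^2 - 4*z + (2.0/2)*(-1.0808 - z - 0.0362)^2
FOC: (2*1 + 2.0)*z = 4 + 2.0*(-1.0808 - 0.0362)
z^{k+1} = 0.4415
Step 3: u-update.
u^{k+1} = -0.0362 - 1.0808 - 0.4415 = -1.5585
Step 4: Primal residual = |-1.0808 - 0.4415| = 1.5223


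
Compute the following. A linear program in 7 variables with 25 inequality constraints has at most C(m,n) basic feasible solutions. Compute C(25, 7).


Each vertex corresponds to some choice of n active constraints out of m, so the number of vertices is at most C(m, n) = m! / (n!(m-n)!).
m = 25, n = 7
Numerator: 25 * 24 * 23 * 22 * 21 * 20 * 19
Denominator: 7! = 5040
C(25, 7) = 480700


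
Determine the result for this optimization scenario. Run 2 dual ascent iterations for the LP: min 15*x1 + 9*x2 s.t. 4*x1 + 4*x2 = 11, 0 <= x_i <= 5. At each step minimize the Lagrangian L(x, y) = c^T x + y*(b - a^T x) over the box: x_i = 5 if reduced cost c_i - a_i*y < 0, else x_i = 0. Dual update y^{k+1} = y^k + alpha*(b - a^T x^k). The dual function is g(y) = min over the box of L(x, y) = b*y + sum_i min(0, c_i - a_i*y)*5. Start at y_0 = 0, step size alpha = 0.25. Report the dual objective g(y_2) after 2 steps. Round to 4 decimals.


Dual ascent for LP: min 15*x1 + 9*x2, 4*x1 + 4*x2 = 11, 0 <= x_i <= 5
Step 1: y^k = 0.0, reduced costs: (15.0, 9.0)
  x^k = (0.0, 0.0), subgradient = b - a^T x = 11.0
  y^{k+1} = 0.0 + 0.25*11.0 = 2.75
Step 2: y^k = 2.75, reduced costs: (4.0, -2.0)
  x^k = (0.0, 5.0), subgradient = b - a^T x = -9.0
  y^{k+1} = 2.75 + 0.25*-9.0 = 0.5
Dual objective at y_2 = 0.5: reduced costs (13.0, 7.0), box minimizer x = (0.0, 0.0)
g(y_2) = b*y + (c1 - a1*y)*x1 + (c2 - a2*y)*x2 = 11*0.5 + 13.0*0.0 + 7.0*0.0 = 5.5 + 0.0 + 0.0 = 5.5


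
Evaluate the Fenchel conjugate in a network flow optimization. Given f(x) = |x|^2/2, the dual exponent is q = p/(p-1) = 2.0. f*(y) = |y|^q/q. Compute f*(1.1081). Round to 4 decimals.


The conjugate exponent q satisfies 1/p + 1/q = 1.
p = 2, so q = 2/(2 - 1) = 2.0
|y|^q = 1.1081^2.0 = 1.2279
f*(1.1081) = 1.2279 / 2.0 = 0.6139


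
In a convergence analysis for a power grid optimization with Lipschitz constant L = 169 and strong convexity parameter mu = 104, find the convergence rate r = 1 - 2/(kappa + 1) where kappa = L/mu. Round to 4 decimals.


Step 1: Compute the condition number.
kappa = L/mu = 169/104 = 1.625
Step 2: Compute the convergence rate.
r = 1 - 2/(kappa + 1) = 1 - 2*mu/(L + mu) = (L - mu)/(L + mu) = 65/273 = 0.2381


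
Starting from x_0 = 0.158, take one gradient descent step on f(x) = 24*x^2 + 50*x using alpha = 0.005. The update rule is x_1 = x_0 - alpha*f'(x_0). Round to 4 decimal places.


We compute the gradient at x_0 and apply the update.
f'(x) = 48*x + 50
f'(0.158) = 48*0.158 + 50 = 57.584
x_1 = 0.158 - 0.005*57.584 = -0.1299


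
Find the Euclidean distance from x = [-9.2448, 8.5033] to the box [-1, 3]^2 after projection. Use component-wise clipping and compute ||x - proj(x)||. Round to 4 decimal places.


Project each component onto [-1, 3].
clip(-9.2448) = -1.0, clip(8.5033) = 3.0
Projection = [-1.0, 3.0]
Squared diffs: [67.9767, 30.2863]
Distance = sqrt(98.263) = 9.9128


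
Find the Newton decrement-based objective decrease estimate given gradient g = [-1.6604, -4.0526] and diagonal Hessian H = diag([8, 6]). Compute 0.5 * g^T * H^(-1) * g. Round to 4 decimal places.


Step 1: H is diagonal, so H^(-1) * g = [-0.2076, -0.6754].
Step 2: g^T H^(-1) g = sum_i g_i^2 / H_ii
  = (-1.6604)^2/8 + (-4.0526)^2/6
  = 0.3446 + 2.7373 = 3.0819
Step 3: Objective decrease = 0.5 * g^T H^(-1) g = 1.5409


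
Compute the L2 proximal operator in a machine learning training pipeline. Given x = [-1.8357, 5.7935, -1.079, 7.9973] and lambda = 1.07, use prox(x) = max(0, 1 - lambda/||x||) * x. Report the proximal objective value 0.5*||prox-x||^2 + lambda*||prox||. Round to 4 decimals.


Step 1: Compute ||x||.
||x|| = 10.1023
Step 2: Compute scaling factor.
scale = max(0, 1 - 1.07/10.1023) = 0.8941
Step 3: prox(x) = [-1.6413, 5.1799, -0.9647, 7.1503]
||prox(x)|| = 9.0323
Step 4: Proximal objective.
0.5*||prox-x||^2 = 0.5725
lambda*||prox|| = 9.6646
Total = 10.237


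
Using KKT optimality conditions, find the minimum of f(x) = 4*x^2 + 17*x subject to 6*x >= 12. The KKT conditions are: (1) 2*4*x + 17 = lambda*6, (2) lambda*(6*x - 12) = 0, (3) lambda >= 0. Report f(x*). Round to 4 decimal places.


Step 1: Try lambda = 0 (constraint inactive).
x_unc = -17/(2*4) = -2.125
Check: 6*-2.125 = -12.75 < 12 -- violated!
Step 2: Constraint must be active: 6*x = 12
x* = 12/6 = 2.0
lambda = (2*4*2.0 + 17)/6 = 5.5
Step 3: Compute optimal value.
f(x*) = 4*2.0^2 + 17*2.0 = 50.0


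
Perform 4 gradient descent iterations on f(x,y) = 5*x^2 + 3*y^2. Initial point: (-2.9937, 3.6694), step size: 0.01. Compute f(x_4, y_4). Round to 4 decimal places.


Gradient descent on f(x,y) = 5*x^2 + 3*y^2.
Starting point: (-2.9937, 3.6694), alpha = 0.01
Step 1: grad_x = 2*5*-2.9937 = -29.937, grad_y = 2*3*3.6694 = 22.0164
  x_1 = -2.9937 - 0.01*-29.937 = -2.6943
  y_1 = 3.6694 - 0.01*22.0164 = 3.4492
Step 2: grad_x = 2*5*-2.6943 = -26.9433, grad_y = 2*3*3.4492 = 20.6954
  x_2 = -2.6943 - 0.01*-26.9433 = -2.4249
  y_2 = 3.4492 - 0.01*20.6954 = 3.2423
Step 3: grad_x = 2*5*-2.4249 = -24.249, grad_y = 2*3*3.2423 = 19.4537
  x_3 = -2.4249 - 0.01*-24.249 = -2.1824
  y_3 = 3.2423 - 0.01*19.4537 = 3.0477
Step 4: grad_x = 2*5*-2.1824 = -21.8241, grad_y = 2*3*3.0477 = 18.2865
  x_4 = -2.1824 - 0.01*-21.8241 = -1.9642
  y_4 = 3.0477 - 0.01*18.2865 = 2.8649
f(-1.9642, 2.8649) = 5*(-1.9642)^2 + 3*2.8649^2 = 43.9124


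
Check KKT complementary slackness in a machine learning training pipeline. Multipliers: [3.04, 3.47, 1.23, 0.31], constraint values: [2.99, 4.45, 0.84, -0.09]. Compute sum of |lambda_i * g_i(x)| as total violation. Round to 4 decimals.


KKT complementary slackness check:
lambda_1 * g_1 = 3.04 * 2.99 = 9.0896
lambda_2 * g_2 = 3.47 * 4.45 = 15.4415
lambda_3 * g_3 = 1.23 * 0.84 = 1.0332
lambda_4 * g_4 = 0.31 * -0.09 = -0.0279
Total violation = 9.0896 + 15.4415 + 1.0332 + 0.0279 = 25.5922


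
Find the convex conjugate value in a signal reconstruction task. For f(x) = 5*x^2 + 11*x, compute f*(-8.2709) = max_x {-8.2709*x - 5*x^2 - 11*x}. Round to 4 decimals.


f*(y) = sup_x {y*x - a*x^2 - b*x} = sup_x {(y-b)*x - a*x^2}
FOC: (y - b) - 2a*x = 0 => x* = (y - b)/(2a)
x* = (-8.2709 - 11)/(2*5) = -1.9271
f*(-8.2709) = (y-b)^2/(4a) = (-8.2709 - 11)^2/(4*5)
= 371.3676/20 = 18.5684


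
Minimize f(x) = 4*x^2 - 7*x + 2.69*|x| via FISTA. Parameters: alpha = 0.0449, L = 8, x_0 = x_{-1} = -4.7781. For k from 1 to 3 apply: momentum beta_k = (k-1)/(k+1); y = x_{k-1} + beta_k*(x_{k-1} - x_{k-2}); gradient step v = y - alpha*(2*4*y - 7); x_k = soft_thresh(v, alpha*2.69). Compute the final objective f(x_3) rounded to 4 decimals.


FISTA on f(x) = 4*x^2 - 7*x + 2.69*|x|
L = 8, alpha = 0.0449
Iteration 1: beta = 0.0, y = -4.7781 + 0.0*(-4.7781 + 4.7781) = -4.7781
  grad(y) = -45.2248, v = y - alpha*grad = -2.7475
  prox(v) = soft_thresh(-2.7475, 0.1208) = -2.6267
Iteration 2: beta = 0.3333, y = -2.6267 + 0.3333*(-2.6267 + 4.7781) = -1.9096
  grad(y) = -22.2768, v = y - alpha*grad = -0.9094
  prox(v) = soft_thresh(-0.9094, 0.1208) = -0.7886
Iteration 3: beta = 0.5, y = -0.7886 + 0.5*(-0.7886 + 2.6267) = 0.1305
  grad(y) = -5.9562, v = y - alpha*grad = 0.3979
  prox(v) = soft_thresh(0.3979, 0.1208) = 0.2771
f(x_3) = 4*0.2771^2 - 7*0.2771 + 2.69*|0.2771| = -0.8872


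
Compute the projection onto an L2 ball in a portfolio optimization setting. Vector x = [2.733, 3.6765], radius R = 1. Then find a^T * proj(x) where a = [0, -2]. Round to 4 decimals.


Step 1: Compute ||x|| (intermediates to 6 decimals).
||x|| = sqrt(2.733^2 + 3.6765^2) = 4.581042
Step 2: Project.
Since ||x|| > R, scale = R/||x|| = 1/4.581042 = 0.218291, proj(x) = scale * x
proj(x) = [0.596589, 0.802547]
Step 3: Dot product.
a^T * proj(x) = 0*0.596589 - 2*0.802547 = -1.6051


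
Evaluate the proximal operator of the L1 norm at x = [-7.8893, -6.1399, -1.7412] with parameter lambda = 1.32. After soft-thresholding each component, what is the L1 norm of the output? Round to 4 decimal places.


Soft-thresholding with lambda = 1.32:
prox(-7.8893) = sign(-7.8893)*max(|-7.8893| - 1.32, 0) = -6.5693
prox(-6.1399) = sign(-6.1399)*max(|-6.1399| - 1.32, 0) = -4.8199
prox(-1.7412) = sign(-1.7412)*max(|-1.7412| - 1.32, 0) = -0.4212
prox(x) = [-6.5693, -4.8199, -0.4212]
||prox(x)||_1 = 6.5693 + 4.8199 + 0.4212 = 11.8104


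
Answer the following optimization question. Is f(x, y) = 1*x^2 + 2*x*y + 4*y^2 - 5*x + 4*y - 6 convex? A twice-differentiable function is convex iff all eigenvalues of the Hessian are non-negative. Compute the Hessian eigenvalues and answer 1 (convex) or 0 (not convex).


The Hessian of f(x,y) = 1*x^2 + 2*x*y + 4*y^2 - 5*x + 4*y - 6 is:
H = [[2, 2], [2, 8]]
Trace = 2 + 8 = 10
Determinant = 2*8 - (2)^2 = 12
Discriminant = (10)^2 - 4*12 = 52.0
Eigenvalues: lambda_1 = 1.3944, lambda_2 = 8.6056
The function is convex.

1


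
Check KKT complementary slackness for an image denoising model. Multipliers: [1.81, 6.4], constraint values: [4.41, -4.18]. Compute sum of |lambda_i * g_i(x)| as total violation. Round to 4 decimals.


KKT complementary slackness check:
lambda_1 * g_1 = 1.81 * 4.41 = 7.9821
lambda_2 * g_2 = 6.4 * -4.18 = -26.752
Total violation = 7.9821 + 26.752 = 34.7341


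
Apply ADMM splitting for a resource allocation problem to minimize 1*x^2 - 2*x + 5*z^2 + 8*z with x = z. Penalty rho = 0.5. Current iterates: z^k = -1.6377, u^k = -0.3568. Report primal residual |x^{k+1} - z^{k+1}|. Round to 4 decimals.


ADMM iteration with rho = 0.5, z^k = -1.6377, u^k = -0.3568
Step 1: x-update.
Minimize 1*x^2 - 2*x + (0.5/2)*(x + 1.6377 - 0.3568)^2
FOC: (2*1 + 0.5)*x = 2 + 0.5*(-1.6377 + 0.3568)
x^{k+1} = 0.5438
Step 2: z-update.
Minimize 5*z^2 + 8*z + (0.5/2)*(0.5438 - z - 0.3568)^2
FOC: (2*5 + 0.5)*z = -8 + 0.5*(0.5438 - 0.3568)
z^{k+1} = -0.753
Step 3: u-update.
u^{k+1} = -0.3568 + 0.5438 + 0.753 = 0.94
Step 4: Primal residual = |0.5438 + 0.753| = 1.2968


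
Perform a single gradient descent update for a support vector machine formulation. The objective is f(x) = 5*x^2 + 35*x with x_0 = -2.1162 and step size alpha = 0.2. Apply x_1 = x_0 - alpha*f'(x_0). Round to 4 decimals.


We compute the gradient at x_0 and apply the update.
f'(x) = 10*x + 35
f'(-2.1162) = 10*-2.1162 + 35 = 13.838
x_1 = -2.1162 - 0.2*13.838 = -4.8838


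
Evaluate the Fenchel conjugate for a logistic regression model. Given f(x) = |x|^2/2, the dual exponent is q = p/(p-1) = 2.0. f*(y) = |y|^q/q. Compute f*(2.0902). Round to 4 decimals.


The conjugate exponent q satisfies 1/p + 1/q = 1.
p = 2, so q = 2/(2 - 1) = 2.0
|y|^q = 2.0902^2.0 = 4.3689
f*(2.0902) = 4.3689 / 2.0 = 2.1845


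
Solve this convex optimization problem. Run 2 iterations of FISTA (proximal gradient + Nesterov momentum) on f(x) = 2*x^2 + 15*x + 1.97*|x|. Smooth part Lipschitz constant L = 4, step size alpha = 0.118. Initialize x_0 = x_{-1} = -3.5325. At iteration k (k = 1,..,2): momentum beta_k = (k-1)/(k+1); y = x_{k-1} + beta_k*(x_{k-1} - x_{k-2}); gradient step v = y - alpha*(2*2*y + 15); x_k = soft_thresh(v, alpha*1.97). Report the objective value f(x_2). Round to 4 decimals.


FISTA on f(x) = 2*x^2 + 15*x + 1.97*|x|
L = 4, alpha = 0.118
Iteration 1: beta = 0.0, y = -3.5325 + 0.0*(-3.5325 + 3.5325) = -3.5325
  grad(y) = 0.87, v = y - alpha*grad = -3.6352
  prox(v) = soft_thresh(-3.6352, 0.2325) = -3.4027
Iteration 2: beta = 0.3333, y = -3.4027 + 0.3333*(-3.4027 + 3.5325) = -3.3594
  grad(y) = 1.5623, v = y - alpha*grad = -3.5438
  prox(v) = soft_thresh(-3.5438, 0.2325) = -3.3113
f(x_2) = 2*(-3.3113)^2 + 15*(-3.3113) + 1.97*|-3.3113| = -21.2168


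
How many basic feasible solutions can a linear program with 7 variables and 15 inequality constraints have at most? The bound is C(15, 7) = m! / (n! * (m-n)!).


Each vertex corresponds to some choice of n active constraints out of m, so the number of vertices is at most C(m, n) = m! / (n!(m-n)!).
m = 15, n = 7
Numerator: 15 * 14 * 13 * 12 * 11 * 10 * 9
Denominator: 7! = 5040
C(15, 7) = 6435


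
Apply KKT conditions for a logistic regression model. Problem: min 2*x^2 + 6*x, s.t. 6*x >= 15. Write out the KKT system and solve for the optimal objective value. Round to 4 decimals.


Step 1: Try lambda = 0 (constraint inactive).
x_unc = -6/(2*2) = -1.5
Check: 6*-1.5 = -9.0 < 15 -- violated!
Step 2: Constraint must be active: 6*x = 15
x* = 15/6 = 2.5
lambda = (2*2*2.5 + 6)/6 = 2.6667
Step 3: Compute optimal value.
f(x*) = 2*2.5^2 + 6*2.5 = 27.5


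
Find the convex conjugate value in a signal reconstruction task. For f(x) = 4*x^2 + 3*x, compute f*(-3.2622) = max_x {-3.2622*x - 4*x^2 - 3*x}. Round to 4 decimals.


f*(y) = sup_x {y*x - a*x^2 - b*x} = sup_x {(y-b)*x - a*x^2}
FOC: (y - b) - 2a*x = 0 => x* = (y - b)/(2a)
x* = (-3.2622 - 3)/(2*4) = -0.7828
f*(-3.2622) = (y-b)^2/(4a) = (-3.2622 - 3)^2/(4*4)
= 39.2151/16 = 2.4509


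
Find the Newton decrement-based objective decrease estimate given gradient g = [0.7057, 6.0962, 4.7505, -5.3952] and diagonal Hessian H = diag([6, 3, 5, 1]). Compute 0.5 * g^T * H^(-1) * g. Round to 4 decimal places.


Step 1: H is diagonal, so H^(-1) * g = [0.1176, 2.0321, 0.9501, -5.3952].
Step 2: g^T H^(-1) g = sum_i g_i^2 / H_ii
  = (0.7057)^2/6 + (6.0962)^2/3 + (4.7505)^2/5 + (-5.3952)^2/1
  = 0.083 + 12.3879 + 4.5135 + 29.1082 = 46.0925
Step 3: Objective decrease = 0.5 * g^T H^(-1) g = 23.0463


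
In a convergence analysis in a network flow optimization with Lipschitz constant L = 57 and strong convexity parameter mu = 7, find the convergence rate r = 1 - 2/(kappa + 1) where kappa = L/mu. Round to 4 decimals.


Step 1: Compute the condition number.
kappa = L/mu = 57/7 = 8.1429
Step 2: Compute the convergence rate.
r = 1 - 2/(kappa + 1) = 1 - 2*mu/(L + mu) = (L - mu)/(L + mu) = 50/64 = 0.7813


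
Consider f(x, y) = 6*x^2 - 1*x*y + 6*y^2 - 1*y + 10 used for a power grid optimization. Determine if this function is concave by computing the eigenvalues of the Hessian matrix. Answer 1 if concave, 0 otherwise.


The Hessian of f(x,y) = 6*x^2 - 1*x*y + 6*y^2 - 1*y + 10 is:
H = [[12, -1], [-1, 12]]
Trace = 12 + 12 = 24
Determinant = 12*12 - (-1)^2 = 143
Discriminant = (24)^2 - 4*143 = 4.0
Eigenvalues: lambda_1 = 11.0, lambda_2 = 13.0
The function is not concave.

0


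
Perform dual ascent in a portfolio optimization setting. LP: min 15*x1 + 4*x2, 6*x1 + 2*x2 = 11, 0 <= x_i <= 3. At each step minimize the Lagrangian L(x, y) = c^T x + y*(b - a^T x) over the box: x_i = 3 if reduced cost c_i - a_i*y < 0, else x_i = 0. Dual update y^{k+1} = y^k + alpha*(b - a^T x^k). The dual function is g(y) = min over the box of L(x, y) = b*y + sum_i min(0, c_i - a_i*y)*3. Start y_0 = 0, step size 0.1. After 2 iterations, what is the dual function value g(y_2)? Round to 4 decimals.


Dual ascent for LP: min 15*x1 + 4*x2, 6*x1 + 2*x2 = 11, 0 <= x_i <= 3
Step 1: y^k = 0.0, reduced costs: (15.0, 4.0)
  x^k = (0.0, 0.0), subgradient = b - a^T x = 11.0
  y^{k+1} = 0.0 + 0.1*11.0 = 1.1
Step 2: y^k = 1.1, reduced costs: (8.4, 1.8)
  x^k = (0.0, 0.0), subgradient = b - a^T x = 11.0
  y^{k+1} = 1.1 + 0.1*11.0 = 2.2
Dual objective at y_2 = 2.2: reduced costs (1.8, -0.4), box minimizer x = (0.0, 3.0)
g(y_2) = b*y + (c1 - a1*y)*x1 + (c2 - a2*y)*x2 = 11*2.2 + 1.8*0.0 + (-0.4)*3.0 = 24.2 + 0.0 - 1.2 = 23.0


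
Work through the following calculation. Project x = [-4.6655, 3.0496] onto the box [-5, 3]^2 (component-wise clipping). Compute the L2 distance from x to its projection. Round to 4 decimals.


Project each component onto [-5, 3].
clip(-4.6655) = -4.6655, clip(3.0496) = 3.0
Projection = [-4.6655, 3.0]
Squared diffs: [0.0, 0.0025]
Distance = sqrt(0.0025) = 0.0496


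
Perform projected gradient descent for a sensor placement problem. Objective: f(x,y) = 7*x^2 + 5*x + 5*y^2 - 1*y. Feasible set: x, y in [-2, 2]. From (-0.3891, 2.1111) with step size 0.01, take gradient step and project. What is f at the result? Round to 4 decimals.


Step 1: Compute gradient at (-0.3891, 2.1111).
grad_x = 2*7*-0.3891 + 5 = -0.4474
grad_y = 2*5*2.1111 - 1 = 20.111
Step 2: Gradient step.
x_raw = -0.3891 - 0.01*-0.4474 = -0.3846
y_raw = 2.1111 - 0.01*20.111 = 1.91
Step 3: Project onto [-2, 2].
x_proj = clip(-0.3846) = -0.3846
y_proj = clip(1.91) = 1.91
Step 4: Evaluate f.
f(-0.3846, 1.91) = 15.4427
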